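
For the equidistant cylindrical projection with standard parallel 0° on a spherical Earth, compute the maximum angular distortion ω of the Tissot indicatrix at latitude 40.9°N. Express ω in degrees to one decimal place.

16.0°

In the plate carrée (x = Rλ, y = Rφ), meridians are true-scale (h = 1) and parallels are stretched by k = sec φ.
At 40.9°: h = 1.000, k = 1.323; principal scales a = 1.323, b = 1.000.
sin(ω/2) = (a − b)/(a + b) = 0.3230/2.323 = 0.1390, so ω = 2 arcsin(0.1390) ≈ 16.0°.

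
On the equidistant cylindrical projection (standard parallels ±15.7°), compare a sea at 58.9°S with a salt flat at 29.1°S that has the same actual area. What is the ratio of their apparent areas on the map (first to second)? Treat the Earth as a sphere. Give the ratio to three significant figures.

With standard parallel φ₀ = 15.7°, the equirectangular projection gives x = Rλ cos φ₀, y = Rφ, so h = 1 and k = cos 15.7° / cos φ.
Areal scale at 58.9°: h·k = 1.000 × 1.864 = 1.864.
Areal scale at 29.1°: h·k = 1.000 × 1.102 = 1.102.
Ratio = 1.864/1.102 ≈ 1.69.

1.69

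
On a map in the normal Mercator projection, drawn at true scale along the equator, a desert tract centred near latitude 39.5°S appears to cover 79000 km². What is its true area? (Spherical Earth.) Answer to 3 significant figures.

For Mercator, h = k = sec φ (a conformal cylindrical projection has a single point scale, 1/cos φ).
Areal scale = k² = sec²φ = 1/cos²(39.5°) = 1/0.7716² = 1.680.
True area = apparent / (areal scale) = 79000 / 1.680 ≈ 47000 km².

47000 km²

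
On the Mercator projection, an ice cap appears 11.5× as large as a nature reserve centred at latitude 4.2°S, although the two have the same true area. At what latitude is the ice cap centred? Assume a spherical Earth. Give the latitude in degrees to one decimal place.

72.9°

Mercator areal scale is sec²φ, so apparent-area ratio = sec²φ₁ / sec²φ₂ = cos²φ₂ / cos²φ₁.
cos²φ₂ / cos²φ₁ = 11.5  ⇒  cos φ₁ = cos 4.2° / √11.5 = 0.9973/3.391 = 0.2941.
φ₁ = arccos(0.2941) ≈ 72.9°.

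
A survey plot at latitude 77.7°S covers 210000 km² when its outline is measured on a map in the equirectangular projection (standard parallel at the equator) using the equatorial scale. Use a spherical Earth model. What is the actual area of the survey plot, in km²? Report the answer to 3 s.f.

44700 km²

For the equirectangular projection with φ₀ = 0 (plate carrée), h = 1 along meridians and k = sec φ along parallels.
Areal scale = h·k = 1 × sec φ; at 77.7°, h = 1.000, k = 4.694, so h·k = 4.694.
True area = apparent / (areal scale) = 210000 / 4.694 ≈ 44700 km².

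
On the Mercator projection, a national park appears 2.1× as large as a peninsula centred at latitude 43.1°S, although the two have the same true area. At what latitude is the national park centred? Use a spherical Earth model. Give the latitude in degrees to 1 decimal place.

59.7°

For equal true areas on Mercator, apparent areas scale as sec²φ, so the ratio is cos²φ₂ / cos²φ₁.
cos²φ₂ / cos²φ₁ = 2.1  ⇒  cos φ₁ = cos 43.1° / √2.1 = 0.7302/1.449 = 0.5039.
φ₁ = arccos(0.5039) ≈ 59.7°.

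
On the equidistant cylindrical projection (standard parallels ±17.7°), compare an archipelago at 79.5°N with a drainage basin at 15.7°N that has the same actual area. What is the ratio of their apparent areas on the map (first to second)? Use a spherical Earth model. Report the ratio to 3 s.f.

5.28

The equidistant cylindrical projection with φ₀ = 17.7° has h = 1 (meridians true) and k = cos φ₀ / cos φ along parallels.
Areal scale at 79.5°: h·k = 1.000 × 5.228 = 5.228.
Areal scale at 15.7°: h·k = 1.000 × 0.9896 = 0.9896.
Ratio = 5.228/0.9896 ≈ 5.28.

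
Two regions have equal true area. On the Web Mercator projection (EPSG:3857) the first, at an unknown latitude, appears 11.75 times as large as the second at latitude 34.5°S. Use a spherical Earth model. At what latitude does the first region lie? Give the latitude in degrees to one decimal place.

76.1°

On Mercator, (apparent₁)/(apparent₂) = sec²φ₁ / sec²φ₂ when true areas are equal.
cos²φ₂ / cos²φ₁ = 11.75  ⇒  cos φ₁ = cos 34.5° / √11.75 = 0.8241/3.428 = 0.2404.
φ₁ = arccos(0.2404) ≈ 76.1°.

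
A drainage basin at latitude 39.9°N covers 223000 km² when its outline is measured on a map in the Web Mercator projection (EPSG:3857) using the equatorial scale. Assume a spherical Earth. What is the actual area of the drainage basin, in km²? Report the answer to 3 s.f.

131000 km²

For Mercator, h = k = sec φ (a conformal cylindrical projection has a single point scale, 1/cos φ).
Areal scale = k² = sec²φ = 1/cos²(39.9°) = 1/0.7672² = 1.699.
True area = apparent / (areal scale) = 223000 / 1.699 ≈ 131000 km².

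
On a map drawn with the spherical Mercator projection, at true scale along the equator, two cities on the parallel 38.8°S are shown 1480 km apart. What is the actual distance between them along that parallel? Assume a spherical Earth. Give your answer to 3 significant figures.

For Mercator, h = k = sec φ (a conformal cylindrical projection has a single point scale, 1/cos φ).
Along the parallel at 38.8°, map distances are exaggerated by k = sec 38.8° = 1.283.
True distance = 1480 / 1.283 = 1480 × cos 38.8° ≈ 1150 km.

1150 km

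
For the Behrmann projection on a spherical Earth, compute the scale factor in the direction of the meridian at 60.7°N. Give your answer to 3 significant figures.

0.565

Behrmann is a cylindrical equal-area projection with standard parallels at ±30°. A cylindrical equal-area projection with standard parallel φ₀ has meridian scale h = cos φ / cos φ₀ and parallel scale k = cos φ₀ / cos φ (so areas are preserved, h·k = 1).
h = cos 60.7° / cos 30° = 0.4894/0.8660 = 0.5651.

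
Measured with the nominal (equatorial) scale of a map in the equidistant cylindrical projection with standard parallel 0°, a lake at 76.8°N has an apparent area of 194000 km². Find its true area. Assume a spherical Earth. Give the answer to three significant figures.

44300 km²

In the plate carrée (x = Rλ, y = Rφ), meridians are true-scale (h = 1) and parallels are stretched by k = sec φ.
Areal scale = h·k = 1 × sec φ; at 76.8°, h = 1.000, k = 4.379, so h·k = 4.379.
True area = apparent / (areal scale) = 194000 / 4.379 ≈ 44300 km².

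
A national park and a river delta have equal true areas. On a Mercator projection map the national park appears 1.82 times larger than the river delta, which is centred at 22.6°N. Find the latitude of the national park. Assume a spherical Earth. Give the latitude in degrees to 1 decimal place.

On Mercator, (apparent₁)/(apparent₂) = sec²φ₁ / sec²φ₂ when true areas are equal.
cos²φ₂ / cos²φ₁ = 1.82  ⇒  cos φ₁ = cos 22.6° / √1.82 = 0.9232/1.349 = 0.6843.
φ₁ = arccos(0.6843) ≈ 46.8°.

46.8°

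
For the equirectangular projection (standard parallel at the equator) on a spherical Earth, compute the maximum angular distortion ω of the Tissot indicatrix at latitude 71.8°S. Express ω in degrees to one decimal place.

Plate carrée maps x = Rλ, y = Rφ. The meridian scale is h = 1 and the parallel scale is k = 1/cos φ = sec φ.
At 71.8°: h = 1.000, k = 3.202; principal scales a = 3.202, b = 1.000.
sin(ω/2) = (a − b)/(a + b) = 2.202/4.202 = 0.5240, so ω = 2 arcsin(0.5240) ≈ 63.2°.

63.2°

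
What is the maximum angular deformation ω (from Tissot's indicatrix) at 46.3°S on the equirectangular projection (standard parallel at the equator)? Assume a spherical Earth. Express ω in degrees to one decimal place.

21.1°

Plate carrée maps x = Rλ, y = Rφ. The meridian scale is h = 1 and the parallel scale is k = 1/cos φ = sec φ.
At 46.3°: h = 1.000, k = 1.447; principal scales a = 1.447, b = 1.000.
sin(ω/2) = (a − b)/(a + b) = 0.4474/2.447 = 0.1828, so ω = 2 arcsin(0.1828) ≈ 21.1°.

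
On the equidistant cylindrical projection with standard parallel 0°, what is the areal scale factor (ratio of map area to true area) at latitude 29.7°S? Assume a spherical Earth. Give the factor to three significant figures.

For the equirectangular projection with φ₀ = 0 (plate carrée), h = 1 along meridians and k = sec φ along parallels.
Areal scale = h·k = 1 × sec φ; at 29.7°, h = 1.000, k = 1.151, so h·k = 1.151.

1.15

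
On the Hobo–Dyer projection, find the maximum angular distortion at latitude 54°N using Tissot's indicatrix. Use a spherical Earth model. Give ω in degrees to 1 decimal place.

33.9°

The Hobo–Dyer projection is cylindrical equal-area with φ₀ = 37.5°. Cylindrical equal-area (φ₀ = 37.5°): h = cos φ / cos 37.5° along meridians, k = cos 37.5° / cos φ along parallels; h·k = 1.
At 54°: h = 0.7409, k = 1.350; principal scales a = 1.350, b = 0.7409.
sin(ω/2) = (a − b)/(a + b) = 0.6088/2.091 = 0.2912, so ω = 2 arcsin(0.2912) ≈ 33.9°.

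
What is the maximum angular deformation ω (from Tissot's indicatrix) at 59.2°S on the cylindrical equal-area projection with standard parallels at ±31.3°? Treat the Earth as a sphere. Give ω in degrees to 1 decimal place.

Cylindrical equal-area (φ₀ = 31.3°): h = cos φ / cos 31.3° along meridians, k = cos 31.3° / cos φ along parallels; h·k = 1.
At 59.2°: h = 0.5993, k = 1.669; principal scales a = 1.669, b = 0.5993.
sin(ω/2) = (a − b)/(a + b) = 1.069/2.268 = 0.4715, so ω = 2 arcsin(0.4715) ≈ 56.3°.

56.3°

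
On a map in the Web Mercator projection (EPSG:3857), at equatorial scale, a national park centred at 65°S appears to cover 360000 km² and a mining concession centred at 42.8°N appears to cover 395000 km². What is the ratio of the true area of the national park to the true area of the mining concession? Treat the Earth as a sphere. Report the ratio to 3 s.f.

Mercator's areal exaggeration is sec²φ; hence true area = (apparent area) · cos²φ.
True area of national park: 360000 × cos²(65°) = 360000 × 0.1786 = 64300 km².
True area of mining concession: 395000 × cos²(42.8°) = 395000 × 0.5384 = 212700 km².
Ratio = 64300 / 212700 ≈ 0.302.

0.302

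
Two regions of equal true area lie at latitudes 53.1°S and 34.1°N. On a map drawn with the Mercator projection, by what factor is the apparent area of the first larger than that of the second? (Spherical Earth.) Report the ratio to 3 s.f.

Mercator areal scale is sec²φ.
At 53.1°: sec²(53.1°) = 1/0.6004² = 2.774.
At 34.1°: sec²(34.1°) = 1/0.8281² = 1.458.
Ratio = 2.774/1.458 = cos²(34.1°)/cos²(53.1°) ≈ 1.90.

1.90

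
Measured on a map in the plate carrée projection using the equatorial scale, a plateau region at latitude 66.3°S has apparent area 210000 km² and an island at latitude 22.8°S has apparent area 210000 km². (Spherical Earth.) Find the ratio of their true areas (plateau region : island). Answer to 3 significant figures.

Plate carrée has h = 1 and k = sec φ, giving areal scale sec φ; true area = (apparent area) · cos φ.
True area of plateau region: 210000 × cos(66.3°) = 210000 × 0.4019 = 84410 km².
True area of island: 210000 × cos(22.8°) = 210000 × 0.9219 = 193600 km².
Ratio = 84410 / 193600 ≈ 0.436.

0.436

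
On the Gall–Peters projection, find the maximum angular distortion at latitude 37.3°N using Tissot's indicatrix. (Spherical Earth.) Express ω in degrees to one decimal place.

Gall–Peters is a cylindrical equal-area projection with standard parallels at ±45°. A cylindrical equal-area projection with standard parallel φ₀ has meridian scale h = cos φ / cos φ₀ and parallel scale k = cos φ₀ / cos φ (so areas are preserved, h·k = 1).
At 37.3°: h = 1.125, k = 0.8889; principal scales a = 1.125, b = 0.8889.
sin(ω/2) = (a − b)/(a + b) = 0.2361/2.014 = 0.1172, so ω = 2 arcsin(0.1172) ≈ 13.5°.

13.5°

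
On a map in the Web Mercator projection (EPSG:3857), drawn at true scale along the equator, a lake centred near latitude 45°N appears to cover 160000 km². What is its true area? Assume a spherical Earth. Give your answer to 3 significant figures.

The Mercator projection is conformal; its linear scale factor is the same in every direction and equals sec φ = 1/cos φ.
Areal scale = k² = sec²φ = 1/cos²(45°) = 1/0.7071² = 2.000.
True area = apparent / (areal scale) = 160000 / 2.000 ≈ 80000 km².

80000 km²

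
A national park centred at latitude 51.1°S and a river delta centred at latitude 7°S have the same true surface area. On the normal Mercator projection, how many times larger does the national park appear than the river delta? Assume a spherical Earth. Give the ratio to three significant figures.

2.50

Mercator areal scale is sec²φ.
At 51.1°: sec²(51.1°) = 1/0.6280² = 2.536.
At 7°: sec²(7°) = 1/0.9925² = 1.015.
Ratio = 2.536/1.015 = cos²(7°)/cos²(51.1°) ≈ 2.50.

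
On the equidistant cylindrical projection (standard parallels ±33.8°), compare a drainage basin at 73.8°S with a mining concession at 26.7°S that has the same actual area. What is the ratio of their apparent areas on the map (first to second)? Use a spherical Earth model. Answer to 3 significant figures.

In the equirectangular projection with standard parallel φ₀ = 33.8° (x = Rλ cos φ₀, y = Rφ), meridians are true-scale (h = 1) and the parallel scale is k = cos φ₀ / cos φ.
Areal scale at 73.8°: h·k = 1.000 × 2.979 = 2.979.
Areal scale at 26.7°: h·k = 1.000 × 0.9302 = 0.9302.
Ratio = 2.979/0.9302 ≈ 3.20.

3.20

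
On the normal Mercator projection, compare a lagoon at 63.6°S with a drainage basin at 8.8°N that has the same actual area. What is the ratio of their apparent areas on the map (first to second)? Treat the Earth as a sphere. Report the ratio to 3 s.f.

Mercator areal scale is sec²φ.
At 63.6°: sec²(63.6°) = 1/0.4446² = 5.058.
At 8.8°: sec²(8.8°) = 1/0.9882² = 1.024.
Ratio = 5.058/1.024 = cos²(8.8°)/cos²(63.6°) ≈ 4.94.

4.94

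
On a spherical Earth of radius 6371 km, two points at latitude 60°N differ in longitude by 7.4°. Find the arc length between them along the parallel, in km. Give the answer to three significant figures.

Arc length along a parallel = R cos φ · Δλ (with Δλ in radians).
= 6371 × cos 60° × (7.4° × π/180) = 6371 × 0.5000 × 0.1292 ≈ 411 km.

411 km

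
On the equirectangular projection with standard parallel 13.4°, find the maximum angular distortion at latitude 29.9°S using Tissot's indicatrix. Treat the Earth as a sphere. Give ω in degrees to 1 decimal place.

6.6°

In the equirectangular projection with standard parallel φ₀ = 13.4° (x = Rλ cos φ₀, y = Rφ), meridians are true-scale (h = 1) and the parallel scale is k = cos φ₀ / cos φ.
At 29.9°: h = 1.000, k = 1.122; principal scales a = 1.122, b = 1.000.
sin(ω/2) = (a − b)/(a + b) = 0.1221/2.122 = 0.05755, so ω = 2 arcsin(0.05755) ≈ 6.6°.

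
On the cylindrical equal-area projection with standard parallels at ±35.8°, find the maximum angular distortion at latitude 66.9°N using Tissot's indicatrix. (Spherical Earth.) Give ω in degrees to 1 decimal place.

76.7°

A cylindrical equal-area projection with standard parallel φ₀ has meridian scale h = cos φ / cos φ₀ and parallel scale k = cos φ₀ / cos φ (so areas are preserved, h·k = 1).
At 66.9°: h = 0.4837, k = 2.067; principal scales a = 2.067, b = 0.4837.
sin(ω/2) = (a − b)/(a + b) = 1.584/2.551 = 0.6208, so ω = 2 arcsin(0.6208) ≈ 76.7°.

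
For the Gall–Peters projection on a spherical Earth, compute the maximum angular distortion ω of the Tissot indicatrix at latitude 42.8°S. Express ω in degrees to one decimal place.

4.2°

The Gall–Peters projection is cylindrical equal-area with φ₀ = 45°. A cylindrical equal-area projection with standard parallel φ₀ has meridian scale h = cos φ / cos φ₀ and parallel scale k = cos φ₀ / cos φ (so areas are preserved, h·k = 1).
At 42.8°: h = 1.038, k = 0.9637; principal scales a = 1.038, b = 0.9637.
sin(ω/2) = (a − b)/(a + b) = 0.07394/2.001 = 0.03694, so ω = 2 arcsin(0.03694) ≈ 4.2°.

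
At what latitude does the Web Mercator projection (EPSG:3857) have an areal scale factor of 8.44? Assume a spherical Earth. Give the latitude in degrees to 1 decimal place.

69.9°

Mercator areal scale is sec²φ.
sec²φ = 8.44  ⇒  cos²φ = 0.1185  ⇒  cos φ = 0.3442.
φ = arccos(0.3442) ≈ 69.9°.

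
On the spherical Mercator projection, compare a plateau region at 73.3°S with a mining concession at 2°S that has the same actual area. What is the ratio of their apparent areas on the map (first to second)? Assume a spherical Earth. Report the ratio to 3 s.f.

On Mercator, area is exaggerated by sec²φ = 1/cos²φ.
At 73.3°: sec²(73.3°) = 1/0.2874² = 12.11.
At 2°: sec²(2°) = 1/0.9994² = 1.001.
Ratio = 12.11/1.001 = cos²(2°)/cos²(73.3°) ≈ 12.1.

12.1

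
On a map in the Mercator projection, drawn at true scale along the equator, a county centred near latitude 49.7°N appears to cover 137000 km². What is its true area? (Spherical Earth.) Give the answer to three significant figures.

The Mercator projection is conformal; its linear scale factor is the same in every direction and equals sec φ = 1/cos φ.
Areal scale = k² = sec²φ = 1/cos²(49.7°) = 1/0.6468² = 2.390.
True area = apparent / (areal scale) = 137000 / 2.390 ≈ 57300 km².

57300 km²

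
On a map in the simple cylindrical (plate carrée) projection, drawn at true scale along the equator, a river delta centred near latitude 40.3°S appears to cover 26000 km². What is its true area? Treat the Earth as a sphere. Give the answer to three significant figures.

In the plate carrée (x = Rλ, y = Rφ), meridians are true-scale (h = 1) and parallels are stretched by k = sec φ.
Areal scale = h·k = 1 × sec φ; at 40.3°, h = 1.000, k = 1.311, so h·k = 1.311.
True area = apparent / (areal scale) = 26000 / 1.311 ≈ 19800 km².

19800 km²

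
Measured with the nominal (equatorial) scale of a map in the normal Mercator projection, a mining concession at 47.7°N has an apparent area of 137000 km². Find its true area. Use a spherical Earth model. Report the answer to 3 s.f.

For Mercator, h = k = sec φ (a conformal cylindrical projection has a single point scale, 1/cos φ).
Areal scale = k² = sec²φ = 1/cos²(47.7°) = 1/0.6730² = 2.208.
True area = apparent / (areal scale) = 137000 / 2.208 ≈ 62100 km².

62100 km²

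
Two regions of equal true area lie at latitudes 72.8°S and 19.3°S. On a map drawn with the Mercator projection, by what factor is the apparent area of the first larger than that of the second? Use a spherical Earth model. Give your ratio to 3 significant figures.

10.2

On Mercator, area is exaggerated by sec²φ = 1/cos²φ.
At 72.8°: sec²(72.8°) = 1/0.2957² = 11.44.
At 19.3°: sec²(19.3°) = 1/0.9438² = 1.123.
Ratio = 11.44/1.123 = cos²(19.3°)/cos²(72.8°) ≈ 10.2.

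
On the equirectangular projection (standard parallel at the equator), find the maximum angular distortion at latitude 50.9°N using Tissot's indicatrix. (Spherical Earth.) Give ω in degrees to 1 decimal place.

For the equirectangular projection with φ₀ = 0 (plate carrée), h = 1 along meridians and k = sec φ along parallels.
At 50.9°: h = 1.000, k = 1.586; principal scales a = 1.586, b = 1.000.
sin(ω/2) = (a − b)/(a + b) = 0.5856/2.586 = 0.2265, so ω = 2 arcsin(0.2265) ≈ 26.2°.

26.2°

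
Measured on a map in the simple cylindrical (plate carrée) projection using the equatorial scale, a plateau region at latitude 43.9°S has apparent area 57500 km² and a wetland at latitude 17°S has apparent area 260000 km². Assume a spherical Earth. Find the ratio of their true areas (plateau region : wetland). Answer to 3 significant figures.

0.167

On the plate carrée, areal scale = h·k = 1 × sec φ, so true area = apparent × cos φ.
True area of plateau region: 57500 × cos(43.9°) = 57500 × 0.7206 = 41430 km².
True area of wetland: 260000 × cos(17°) = 260000 × 0.9563 = 248600 km².
Ratio = 41430 / 248600 ≈ 0.167.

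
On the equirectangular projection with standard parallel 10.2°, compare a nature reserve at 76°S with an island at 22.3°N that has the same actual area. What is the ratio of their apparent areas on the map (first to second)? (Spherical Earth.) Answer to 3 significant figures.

With standard parallel φ₀ = 10.2°, the equirectangular projection gives x = Rλ cos φ₀, y = Rφ, so h = 1 and k = cos 10.2° / cos φ.
Areal scale at 76°: h·k = 1.000 × 4.068 = 4.068.
Areal scale at 22.3°: h·k = 1.000 × 1.064 = 1.064.
Ratio = 4.068/1.064 ≈ 3.82.

3.82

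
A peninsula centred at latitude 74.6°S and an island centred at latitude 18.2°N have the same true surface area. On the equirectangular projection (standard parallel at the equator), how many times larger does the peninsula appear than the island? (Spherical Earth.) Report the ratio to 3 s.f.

Plate carrée maps x = Rλ, y = Rφ. The meridian scale is h = 1 and the parallel scale is k = 1/cos φ = sec φ.
Areal scale at 74.6°: h·k = 1.000 × 3.766 = 3.766.
Areal scale at 18.2°: h·k = 1.000 × 1.053 = 1.053.
Ratio = 3.766/1.053 ≈ 3.58.

3.58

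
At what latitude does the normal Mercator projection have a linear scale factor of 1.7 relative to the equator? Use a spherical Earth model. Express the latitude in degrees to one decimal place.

54.0°

Mercator scale is k = sec φ = 1/cos φ.
1/cos φ = 1.7  ⇒  cos φ = 0.5882  ⇒  φ = arccos(0.5882) ≈ 54.0°.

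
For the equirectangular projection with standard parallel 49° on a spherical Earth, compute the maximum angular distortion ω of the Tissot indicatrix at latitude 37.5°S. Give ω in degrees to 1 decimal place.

The equidistant cylindrical projection with φ₀ = 49° has h = 1 (meridians true) and k = cos φ₀ / cos φ along parallels.
At 37.5°: h = 1.000, k = 0.8269; principal scales a = 1.000, b = 0.8269.
sin(ω/2) = (a − b)/(a + b) = 0.1731/1.827 = 0.09472, so ω = 2 arcsin(0.09472) ≈ 10.9°.

10.9°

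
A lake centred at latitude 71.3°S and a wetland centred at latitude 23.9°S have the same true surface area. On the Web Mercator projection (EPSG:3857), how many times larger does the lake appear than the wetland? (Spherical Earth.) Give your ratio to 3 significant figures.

8.13

On Mercator, area is exaggerated by sec²φ = 1/cos²φ.
At 71.3°: sec²(71.3°) = 1/0.3206² = 9.728.
At 23.9°: sec²(23.9°) = 1/0.9143² = 1.196.
Ratio = 9.728/1.196 = cos²(23.9°)/cos²(71.3°) ≈ 8.13.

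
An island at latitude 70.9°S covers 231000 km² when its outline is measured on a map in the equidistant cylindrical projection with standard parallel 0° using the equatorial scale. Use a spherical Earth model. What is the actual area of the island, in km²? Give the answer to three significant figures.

75600 km²

Plate carrée maps x = Rλ, y = Rφ. The meridian scale is h = 1 and the parallel scale is k = 1/cos φ = sec φ.
Areal scale = h·k = 1 × sec φ; at 70.9°, h = 1.000, k = 3.056, so h·k = 3.056.
True area = apparent / (areal scale) = 231000 / 3.056 ≈ 75600 km².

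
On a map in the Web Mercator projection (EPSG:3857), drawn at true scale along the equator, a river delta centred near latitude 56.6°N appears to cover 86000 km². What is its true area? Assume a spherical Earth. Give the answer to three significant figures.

Mercator is conformal, so the point scale is isotropic: h = k = sec φ = 1/cos φ.
Areal scale = k² = sec²φ = 1/cos²(56.6°) = 1/0.5505² = 3.300.
True area = apparent / (areal scale) = 86000 / 3.300 ≈ 26100 km².

26100 km²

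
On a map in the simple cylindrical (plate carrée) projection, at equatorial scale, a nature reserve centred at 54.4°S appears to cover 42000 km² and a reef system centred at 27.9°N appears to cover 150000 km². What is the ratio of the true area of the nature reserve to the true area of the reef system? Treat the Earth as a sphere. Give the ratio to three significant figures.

0.184

Plate carrée has h = 1 and k = sec φ, giving areal scale sec φ; true area = (apparent area) · cos φ.
True area of nature reserve: 42000 × cos(54.4°) = 42000 × 0.5821 = 24450 km².
True area of reef system: 150000 × cos(27.9°) = 150000 × 0.8838 = 132600 km².
Ratio = 24450 / 132600 ≈ 0.184.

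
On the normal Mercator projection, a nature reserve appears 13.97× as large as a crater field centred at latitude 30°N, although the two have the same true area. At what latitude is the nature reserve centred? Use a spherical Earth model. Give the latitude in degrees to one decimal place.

76.6°

Mercator areal scale is sec²φ, so apparent-area ratio = sec²φ₁ / sec²φ₂ = cos²φ₂ / cos²φ₁.
cos²φ₂ / cos²φ₁ = 13.97  ⇒  cos φ₁ = cos 30° / √13.97 = 0.8660/3.738 = 0.2317.
φ₁ = arccos(0.2317) ≈ 76.6°.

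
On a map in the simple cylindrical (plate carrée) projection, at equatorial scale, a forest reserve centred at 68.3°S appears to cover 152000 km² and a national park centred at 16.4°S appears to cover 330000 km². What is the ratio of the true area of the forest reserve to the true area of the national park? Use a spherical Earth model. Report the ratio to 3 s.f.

0.178

Plate carrée has h = 1 and k = sec φ, giving areal scale sec φ; true area = (apparent area) · cos φ.
True area of forest reserve: 152000 × cos(68.3°) = 152000 × 0.3697 = 56200 km².
True area of national park: 330000 × cos(16.4°) = 330000 × 0.9593 = 316600 km².
Ratio = 56200 / 316600 ≈ 0.178.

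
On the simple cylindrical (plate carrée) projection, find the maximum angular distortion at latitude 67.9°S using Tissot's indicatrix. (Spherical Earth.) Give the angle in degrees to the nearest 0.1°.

53.9°

For the equirectangular projection with φ₀ = 0 (plate carrée), h = 1 along meridians and k = sec φ along parallels.
At 67.9°: h = 1.000, k = 2.658; principal scales a = 2.658, b = 1.000.
sin(ω/2) = (a − b)/(a + b) = 1.658/3.658 = 0.4533, so ω = 2 arcsin(0.4533) ≈ 53.9°.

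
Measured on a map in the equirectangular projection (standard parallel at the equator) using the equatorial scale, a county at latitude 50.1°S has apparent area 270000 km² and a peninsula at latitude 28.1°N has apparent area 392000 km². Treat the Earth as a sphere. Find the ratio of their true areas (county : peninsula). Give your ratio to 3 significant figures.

0.501

On the plate carrée, areal scale = h·k = 1 × sec φ, so true area = apparent × cos φ.
True area of county: 270000 × cos(50.1°) = 270000 × 0.6414 = 173200 km².
True area of peninsula: 392000 × cos(28.1°) = 392000 × 0.8821 = 345800 km².
Ratio = 173200 / 345800 ≈ 0.501.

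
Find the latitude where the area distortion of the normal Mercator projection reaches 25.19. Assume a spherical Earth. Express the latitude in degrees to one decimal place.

Mercator areal scale is sec²φ.
sec²φ = 25.19  ⇒  cos²φ = 0.03970  ⇒  cos φ = 0.1992.
φ = arccos(0.1992) ≈ 78.5°.

78.5°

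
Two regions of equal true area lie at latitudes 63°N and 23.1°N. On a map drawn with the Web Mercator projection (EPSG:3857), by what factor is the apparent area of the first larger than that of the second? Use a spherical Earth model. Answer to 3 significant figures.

4.11

Mercator areal scale is sec²φ.
At 63°: sec²(63°) = 1/0.4540² = 4.852.
At 23.1°: sec²(23.1°) = 1/0.9198² = 1.182.
Ratio = 4.852/1.182 = cos²(23.1°)/cos²(63°) ≈ 4.11.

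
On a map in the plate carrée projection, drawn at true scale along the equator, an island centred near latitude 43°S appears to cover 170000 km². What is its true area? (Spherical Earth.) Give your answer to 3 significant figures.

124000 km²

Plate carrée maps x = Rλ, y = Rφ. The meridian scale is h = 1 and the parallel scale is k = 1/cos φ = sec φ.
Areal scale = h·k = 1 × sec φ; at 43°, h = 1.000, k = 1.367, so h·k = 1.367.
True area = apparent / (areal scale) = 170000 / 1.367 ≈ 124000 km².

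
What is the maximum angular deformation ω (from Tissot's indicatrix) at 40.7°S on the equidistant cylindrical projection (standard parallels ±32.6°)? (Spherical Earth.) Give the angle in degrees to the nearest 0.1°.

6.0°

With standard parallel φ₀ = 32.6°, the equirectangular projection gives x = Rλ cos φ₀, y = Rφ, so h = 1 and k = cos 32.6° / cos φ.
At 40.7°: h = 1.000, k = 1.111; principal scales a = 1.111, b = 1.000.
sin(ω/2) = (a − b)/(a + b) = 0.1112/2.111 = 0.05268, so ω = 2 arcsin(0.05268) ≈ 6.0°.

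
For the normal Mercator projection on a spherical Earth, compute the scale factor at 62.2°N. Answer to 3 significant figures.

2.14

For Mercator, h = k = sec φ (a conformal cylindrical projection has a single point scale, 1/cos φ).
k = 1/cos 62.2° = 1/0.4664 = 2.144.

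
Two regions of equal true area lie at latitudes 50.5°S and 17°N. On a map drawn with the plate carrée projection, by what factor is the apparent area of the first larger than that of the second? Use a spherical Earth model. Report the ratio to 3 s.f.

In the plate carrée (x = Rλ, y = Rφ), meridians are true-scale (h = 1) and parallels are stretched by k = sec φ.
Areal scale at 50.5°: h·k = 1.000 × 1.572 = 1.572.
Areal scale at 17°: h·k = 1.000 × 1.046 = 1.046.
Ratio = 1.572/1.046 ≈ 1.50.

1.50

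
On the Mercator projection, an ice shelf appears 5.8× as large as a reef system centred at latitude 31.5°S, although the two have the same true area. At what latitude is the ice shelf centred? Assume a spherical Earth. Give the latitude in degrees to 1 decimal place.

Mercator areal scale is sec²φ, so apparent-area ratio = sec²φ₁ / sec²φ₂ = cos²φ₂ / cos²φ₁.
cos²φ₂ / cos²φ₁ = 5.8  ⇒  cos φ₁ = cos 31.5° / √5.8 = 0.8526/2.408 = 0.3540.
φ₁ = arccos(0.3540) ≈ 69.3°.

69.3°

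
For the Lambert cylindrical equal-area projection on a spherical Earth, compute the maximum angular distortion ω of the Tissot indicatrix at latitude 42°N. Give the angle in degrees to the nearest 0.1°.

33.5°

The Lambert cylindrical equal-area projection is the cylindrical equal-area projection with its standard parallel at the equator (φ₀ = 0). Cylindrical equal-area (φ₀ = 0°): h = cos φ / cos 0° along meridians, k = cos 0° / cos φ along parallels; h·k = 1.
At 42°: h = 0.7431, k = 1.346; principal scales a = 1.346, b = 0.7431.
sin(ω/2) = (a − b)/(a + b) = 0.6025/2.089 = 0.2884, so ω = 2 arcsin(0.2884) ≈ 33.5°.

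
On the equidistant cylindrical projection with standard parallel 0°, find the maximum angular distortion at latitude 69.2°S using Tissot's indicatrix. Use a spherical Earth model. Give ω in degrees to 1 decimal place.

56.8°

For the equirectangular projection with φ₀ = 0 (plate carrée), h = 1 along meridians and k = sec φ along parallels.
At 69.2°: h = 1.000, k = 2.816; principal scales a = 2.816, b = 1.000.
sin(ω/2) = (a − b)/(a + b) = 1.816/3.816 = 0.4759, so ω = 2 arcsin(0.4759) ≈ 56.8°.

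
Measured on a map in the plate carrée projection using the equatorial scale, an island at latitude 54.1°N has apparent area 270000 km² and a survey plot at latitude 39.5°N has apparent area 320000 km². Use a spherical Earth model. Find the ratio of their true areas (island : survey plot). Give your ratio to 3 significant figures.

0.641

Plate carrée has h = 1 and k = sec φ, giving areal scale sec φ; true area = (apparent area) · cos φ.
True area of island: 270000 × cos(54.1°) = 270000 × 0.5864 = 158300 km².
True area of survey plot: 320000 × cos(39.5°) = 320000 × 0.7716 = 246900 km².
Ratio = 158300 / 246900 ≈ 0.641.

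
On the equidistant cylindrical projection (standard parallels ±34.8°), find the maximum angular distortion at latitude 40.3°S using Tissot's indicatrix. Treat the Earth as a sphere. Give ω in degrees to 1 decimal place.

With standard parallel φ₀ = 34.8°, the equirectangular projection gives x = Rλ cos φ₀, y = Rφ, so h = 1 and k = cos 34.8° / cos φ.
At 40.3°: h = 1.000, k = 1.077; principal scales a = 1.077, b = 1.000.
sin(ω/2) = (a − b)/(a + b) = 0.07668/2.077 = 0.03692, so ω = 2 arcsin(0.03692) ≈ 4.2°.

4.2°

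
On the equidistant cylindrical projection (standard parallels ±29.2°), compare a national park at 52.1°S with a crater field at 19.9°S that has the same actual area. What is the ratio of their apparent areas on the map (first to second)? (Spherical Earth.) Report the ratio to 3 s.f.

1.53

With standard parallel φ₀ = 29.2°, the equirectangular projection gives x = Rλ cos φ₀, y = Rφ, so h = 1 and k = cos 29.2° / cos φ.
Areal scale at 52.1°: h·k = 1.000 × 1.421 = 1.421.
Areal scale at 19.9°: h·k = 1.000 × 0.9284 = 0.9284.
Ratio = 1.421/0.9284 ≈ 1.53.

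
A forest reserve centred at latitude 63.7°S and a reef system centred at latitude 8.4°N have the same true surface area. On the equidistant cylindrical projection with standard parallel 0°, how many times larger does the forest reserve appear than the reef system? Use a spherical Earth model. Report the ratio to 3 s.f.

2.23

In the plate carrée (x = Rλ, y = Rφ), meridians are true-scale (h = 1) and parallels are stretched by k = sec φ.
Areal scale at 63.7°: h·k = 1.000 × 2.257 = 2.257.
Areal scale at 8.4°: h·k = 1.000 × 1.011 = 1.011.
Ratio = 2.257/1.011 ≈ 2.23.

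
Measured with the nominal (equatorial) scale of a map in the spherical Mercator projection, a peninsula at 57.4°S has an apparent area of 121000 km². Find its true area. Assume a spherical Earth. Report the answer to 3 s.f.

Mercator is conformal, so the point scale is isotropic: h = k = sec φ = 1/cos φ.
Areal scale = k² = sec²φ = 1/cos²(57.4°) = 1/0.5388² = 3.445.
True area = apparent / (areal scale) = 121000 / 3.445 ≈ 35100 km².

35100 km²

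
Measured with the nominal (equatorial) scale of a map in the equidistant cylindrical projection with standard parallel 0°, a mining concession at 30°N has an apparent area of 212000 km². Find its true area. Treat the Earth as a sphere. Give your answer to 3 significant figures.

184000 km²

For the equirectangular projection with φ₀ = 0 (plate carrée), h = 1 along meridians and k = sec φ along parallels.
Areal scale = h·k = 1 × sec φ; at 30°, h = 1.000, k = 1.155, so h·k = 1.155.
True area = apparent / (areal scale) = 212000 / 1.155 ≈ 184000 km².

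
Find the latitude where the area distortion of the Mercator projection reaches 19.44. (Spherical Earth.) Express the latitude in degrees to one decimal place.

76.9°

Mercator areal scale is sec²φ.
sec²φ = 19.44  ⇒  cos²φ = 0.05144  ⇒  cos φ = 0.2268.
φ = arccos(0.2268) ≈ 76.9°.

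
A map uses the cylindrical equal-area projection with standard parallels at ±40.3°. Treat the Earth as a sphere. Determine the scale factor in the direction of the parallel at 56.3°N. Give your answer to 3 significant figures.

1.37

A cylindrical equal-area projection with standard parallel φ₀ has meridian scale h = cos φ / cos φ₀ and parallel scale k = cos φ₀ / cos φ (so areas are preserved, h·k = 1).
k = cos 40.3° / cos 56.3° = 0.7627/0.5548 = 1.375.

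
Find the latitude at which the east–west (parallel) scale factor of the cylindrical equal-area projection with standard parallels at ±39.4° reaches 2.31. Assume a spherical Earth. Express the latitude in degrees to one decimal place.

For cylindrical equal-area with standard parallel φ₀, h = cos φ / cos φ₀ and k = cos φ₀ / cos φ, so h·k = 1.
k = cos φ₀ / cos φ = 2.31  ⇒  cos φ = cos 39.4° / 2.31 = 0.3345.
φ = arccos(0.3345) ≈ 70.5°.

70.5°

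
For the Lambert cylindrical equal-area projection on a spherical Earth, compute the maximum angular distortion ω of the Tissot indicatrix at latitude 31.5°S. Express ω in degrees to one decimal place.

The Lambert cylindrical equal-area projection is the cylindrical equal-area projection with its standard parallel at the equator (φ₀ = 0). For cylindrical equal-area with standard parallel φ₀, h = cos φ / cos φ₀ and k = cos φ₀ / cos φ, so h·k = 1.
At 31.5°: h = 0.8526, k = 1.173; principal scales a = 1.173, b = 0.8526.
sin(ω/2) = (a − b)/(a + b) = 0.3202/2.025 = 0.1581, so ω = 2 arcsin(0.1581) ≈ 18.2°.

18.2°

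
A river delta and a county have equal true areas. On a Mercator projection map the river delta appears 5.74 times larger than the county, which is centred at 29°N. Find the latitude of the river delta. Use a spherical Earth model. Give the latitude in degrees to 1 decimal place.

68.6°

Mercator areal scale is sec²φ, so apparent-area ratio = sec²φ₁ / sec²φ₂ = cos²φ₂ / cos²φ₁.
cos²φ₂ / cos²φ₁ = 5.74  ⇒  cos φ₁ = cos 29° / √5.74 = 0.8746/2.396 = 0.3651.
φ₁ = arccos(0.3651) ≈ 68.6°.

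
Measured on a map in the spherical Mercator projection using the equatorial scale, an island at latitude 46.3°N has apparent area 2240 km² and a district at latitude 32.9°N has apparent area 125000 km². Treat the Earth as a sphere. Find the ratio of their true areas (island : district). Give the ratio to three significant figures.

0.0121

Since Mercator area scale is 1/cos²φ, the true area equals the apparent area multiplied by cos²φ.
True area of island: 2240 × cos²(46.3°) = 2240 × 0.4773 = 1069 km².
True area of district: 125000 × cos²(32.9°) = 125000 × 0.7050 = 88120 km².
Ratio = 1069 / 88120 ≈ 0.0121.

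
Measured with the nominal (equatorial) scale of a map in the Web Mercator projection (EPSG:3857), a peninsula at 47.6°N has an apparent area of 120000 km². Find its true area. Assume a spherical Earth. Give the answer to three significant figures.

54600 km²

For Mercator, h = k = sec φ (a conformal cylindrical projection has a single point scale, 1/cos φ).
Areal scale = k² = sec²φ = 1/cos²(47.6°) = 1/0.6743² = 2.199.
True area = apparent / (areal scale) = 120000 / 2.199 ≈ 54600 km².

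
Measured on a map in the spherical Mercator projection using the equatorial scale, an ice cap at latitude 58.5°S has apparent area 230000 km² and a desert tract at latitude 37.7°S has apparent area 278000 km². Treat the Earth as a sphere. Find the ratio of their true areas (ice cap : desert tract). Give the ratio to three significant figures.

Since Mercator area scale is 1/cos²φ, the true area equals the apparent area multiplied by cos²φ.
True area of ice cap: 230000 × cos²(58.5°) = 230000 × 0.2730 = 62790 km².
True area of desert tract: 278000 × cos²(37.7°) = 278000 × 0.6260 = 174000 km².
Ratio = 62790 / 174000 ≈ 0.361.

0.361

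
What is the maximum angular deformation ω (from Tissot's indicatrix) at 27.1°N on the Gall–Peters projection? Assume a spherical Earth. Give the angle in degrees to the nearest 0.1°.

26.2°

The Gall–Peters projection is cylindrical equal-area with φ₀ = 45°. A cylindrical equal-area projection with standard parallel φ₀ has meridian scale h = cos φ / cos φ₀ and parallel scale k = cos φ₀ / cos φ (so areas are preserved, h·k = 1).
At 27.1°: h = 1.259, k = 0.7943; principal scales a = 1.259, b = 0.7943.
sin(ω/2) = (a − b)/(a + b) = 0.4646/2.053 = 0.2263, so ω = 2 arcsin(0.2263) ≈ 26.2°.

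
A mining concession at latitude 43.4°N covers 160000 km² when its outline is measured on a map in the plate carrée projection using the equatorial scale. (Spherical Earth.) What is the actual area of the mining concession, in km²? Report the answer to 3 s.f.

In the plate carrée (x = Rλ, y = Rφ), meridians are true-scale (h = 1) and parallels are stretched by k = sec φ.
Areal scale = h·k = 1 × sec φ; at 43.4°, h = 1.000, k = 1.376, so h·k = 1.376.
True area = apparent / (areal scale) = 160000 / 1.376 ≈ 116000 km².

116000 km²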